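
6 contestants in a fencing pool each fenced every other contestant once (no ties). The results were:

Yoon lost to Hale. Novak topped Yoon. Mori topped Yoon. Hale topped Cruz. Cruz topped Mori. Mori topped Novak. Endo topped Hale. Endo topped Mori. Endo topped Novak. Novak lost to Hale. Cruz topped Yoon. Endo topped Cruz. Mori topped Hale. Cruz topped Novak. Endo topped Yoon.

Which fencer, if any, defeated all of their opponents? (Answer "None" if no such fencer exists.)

Endo has 5 wins out of 5 opponents — a perfect record.

Endo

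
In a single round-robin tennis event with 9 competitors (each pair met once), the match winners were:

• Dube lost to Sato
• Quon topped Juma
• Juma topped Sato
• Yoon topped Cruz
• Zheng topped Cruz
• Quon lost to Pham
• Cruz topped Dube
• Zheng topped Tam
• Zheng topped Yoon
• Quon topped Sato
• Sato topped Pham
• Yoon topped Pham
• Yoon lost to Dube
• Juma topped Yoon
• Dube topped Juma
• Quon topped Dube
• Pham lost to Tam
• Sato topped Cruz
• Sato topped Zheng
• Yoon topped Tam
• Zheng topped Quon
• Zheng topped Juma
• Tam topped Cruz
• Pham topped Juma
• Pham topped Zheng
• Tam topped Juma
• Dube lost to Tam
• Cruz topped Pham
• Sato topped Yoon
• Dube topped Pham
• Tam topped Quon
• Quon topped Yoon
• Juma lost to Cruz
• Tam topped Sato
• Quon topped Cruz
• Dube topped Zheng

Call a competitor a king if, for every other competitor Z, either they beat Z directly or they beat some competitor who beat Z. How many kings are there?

Quon reaches everyone (king).
Cruz cannot reach Tam in two steps.
Yoon reaches everyone (king).
Dube reaches everyone (king).
Pham reaches everyone (king).
Tam reaches everyone (king).
Zheng reaches everyone (king).
Juma cannot reach Quon in two steps.
Sato reaches everyone (king).
Kings: Quon, Yoon, Dube, Pham, Tam, Zheng, Sato — 7.

7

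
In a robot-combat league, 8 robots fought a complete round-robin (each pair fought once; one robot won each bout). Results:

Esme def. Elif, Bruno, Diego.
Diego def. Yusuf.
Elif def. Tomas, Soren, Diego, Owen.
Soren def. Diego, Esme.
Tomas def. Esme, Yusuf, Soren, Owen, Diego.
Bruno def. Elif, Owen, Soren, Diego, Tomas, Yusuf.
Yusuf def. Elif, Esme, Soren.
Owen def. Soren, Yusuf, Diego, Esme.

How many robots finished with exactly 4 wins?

Win totals: Owen 4, Diego 1, Bruno 6, Esme 3, Yusuf 3, Elif 4, Soren 2, Tomas 5.
Exactly 4: Owen, Elif — 2 robots.

2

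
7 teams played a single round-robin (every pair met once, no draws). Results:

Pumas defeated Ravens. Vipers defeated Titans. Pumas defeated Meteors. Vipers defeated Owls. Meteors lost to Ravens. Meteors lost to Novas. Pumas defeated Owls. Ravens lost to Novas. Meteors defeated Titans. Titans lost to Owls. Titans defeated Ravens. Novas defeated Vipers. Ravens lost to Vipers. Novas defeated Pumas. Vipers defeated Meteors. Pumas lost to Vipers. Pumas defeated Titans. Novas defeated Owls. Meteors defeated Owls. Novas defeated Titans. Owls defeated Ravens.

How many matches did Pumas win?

Pumas' results: beat Ravens, Titans, Meteors, Owls; lost to Vipers, Novas.
That is 4 wins.

4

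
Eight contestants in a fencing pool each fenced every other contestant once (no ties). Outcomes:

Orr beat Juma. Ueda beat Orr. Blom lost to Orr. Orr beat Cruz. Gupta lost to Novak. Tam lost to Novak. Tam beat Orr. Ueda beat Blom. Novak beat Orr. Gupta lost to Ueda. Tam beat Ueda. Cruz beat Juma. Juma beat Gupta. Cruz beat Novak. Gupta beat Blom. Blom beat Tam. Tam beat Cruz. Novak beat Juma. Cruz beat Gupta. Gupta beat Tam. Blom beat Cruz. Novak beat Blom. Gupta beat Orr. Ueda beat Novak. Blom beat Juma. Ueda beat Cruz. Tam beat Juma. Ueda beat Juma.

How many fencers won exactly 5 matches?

1

Win totals: Gupta 3, Cruz 3, Orr 3, Novak 5, Blom 3, Juma 1, Ueda 6, Tam 4.
Exactly 5: Novak — 1 fencer.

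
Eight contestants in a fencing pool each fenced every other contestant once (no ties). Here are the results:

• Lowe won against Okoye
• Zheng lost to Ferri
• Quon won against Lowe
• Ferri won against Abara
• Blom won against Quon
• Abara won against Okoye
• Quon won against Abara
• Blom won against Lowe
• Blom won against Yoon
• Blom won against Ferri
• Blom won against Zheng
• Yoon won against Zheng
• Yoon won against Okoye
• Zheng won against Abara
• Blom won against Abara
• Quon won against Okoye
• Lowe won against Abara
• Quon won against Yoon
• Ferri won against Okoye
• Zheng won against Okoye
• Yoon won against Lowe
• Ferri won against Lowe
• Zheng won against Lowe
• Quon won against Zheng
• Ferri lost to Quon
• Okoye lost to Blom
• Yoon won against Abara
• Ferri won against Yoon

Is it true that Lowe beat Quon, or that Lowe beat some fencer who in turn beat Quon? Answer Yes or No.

No

Lowe did not beat Quon directly.
Lowe beat Abara, Okoye, but each of them lost to Quon. No two-step path.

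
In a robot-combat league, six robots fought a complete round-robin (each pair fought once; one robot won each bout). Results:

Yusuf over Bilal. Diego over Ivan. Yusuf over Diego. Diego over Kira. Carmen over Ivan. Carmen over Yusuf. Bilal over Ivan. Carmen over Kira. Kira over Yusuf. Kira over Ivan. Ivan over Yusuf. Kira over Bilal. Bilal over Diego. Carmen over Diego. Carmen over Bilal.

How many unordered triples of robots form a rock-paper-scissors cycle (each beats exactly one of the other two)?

4

Win totals: Diego 2, Yusuf 2, Carmen 5, Ivan 1, Bilal 2, Kira 3.
A robot with w wins dominates both others in C(w,2) triples; summing gives 1 + 1 + 10 + 0 + 1 + 3 = 16 transitive triples.
Total triples C(6,3) = 20, so cyclic triples = 20 − 16 = 4.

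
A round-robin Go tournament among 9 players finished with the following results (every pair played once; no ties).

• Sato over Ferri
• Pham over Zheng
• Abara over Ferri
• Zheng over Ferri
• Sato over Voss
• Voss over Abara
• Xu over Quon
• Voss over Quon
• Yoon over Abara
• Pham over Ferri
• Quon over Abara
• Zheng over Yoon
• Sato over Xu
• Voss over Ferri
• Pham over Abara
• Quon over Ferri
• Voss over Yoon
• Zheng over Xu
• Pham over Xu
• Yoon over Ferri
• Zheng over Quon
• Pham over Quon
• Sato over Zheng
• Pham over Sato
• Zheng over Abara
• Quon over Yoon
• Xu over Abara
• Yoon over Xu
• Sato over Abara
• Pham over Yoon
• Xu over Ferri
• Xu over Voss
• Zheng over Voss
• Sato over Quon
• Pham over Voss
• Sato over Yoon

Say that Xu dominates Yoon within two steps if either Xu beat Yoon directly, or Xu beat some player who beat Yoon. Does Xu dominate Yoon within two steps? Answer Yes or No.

Yes

Xu did not beat Yoon directly.
Xu beat Quon, Abara, Ferri, Voss. Of those, Quon beat Yoon.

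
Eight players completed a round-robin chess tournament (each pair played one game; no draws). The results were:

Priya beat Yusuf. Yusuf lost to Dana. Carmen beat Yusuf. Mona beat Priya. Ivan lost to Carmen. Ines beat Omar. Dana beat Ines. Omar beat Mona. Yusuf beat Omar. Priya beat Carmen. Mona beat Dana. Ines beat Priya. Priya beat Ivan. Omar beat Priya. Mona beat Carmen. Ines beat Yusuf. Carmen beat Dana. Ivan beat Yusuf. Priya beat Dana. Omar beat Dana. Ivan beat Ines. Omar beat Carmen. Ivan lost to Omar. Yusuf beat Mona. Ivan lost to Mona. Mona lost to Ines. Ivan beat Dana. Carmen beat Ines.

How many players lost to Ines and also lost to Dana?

1

Ines beat: Yusuf, Mona, Omar, Priya.
Dana beat: Yusuf, Ines.
Both beat: Yusuf — 1.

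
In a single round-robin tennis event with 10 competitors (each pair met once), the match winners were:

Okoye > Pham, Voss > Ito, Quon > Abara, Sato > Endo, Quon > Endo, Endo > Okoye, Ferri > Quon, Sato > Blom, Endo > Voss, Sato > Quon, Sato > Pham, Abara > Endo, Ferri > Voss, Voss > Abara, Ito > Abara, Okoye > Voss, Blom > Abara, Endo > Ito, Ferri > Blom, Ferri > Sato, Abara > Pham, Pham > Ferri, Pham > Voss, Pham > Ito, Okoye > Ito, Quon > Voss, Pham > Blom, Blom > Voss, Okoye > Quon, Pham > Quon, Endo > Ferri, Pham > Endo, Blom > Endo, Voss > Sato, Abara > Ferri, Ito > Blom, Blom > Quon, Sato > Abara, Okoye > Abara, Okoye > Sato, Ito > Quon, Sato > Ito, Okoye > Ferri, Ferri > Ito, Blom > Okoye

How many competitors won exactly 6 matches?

Win totals: Pham 6, Blom 5, Sato 6, Voss 3, Endo 4, Ferri 5, Quon 3, Abara 3, Okoye 7, Ito 3.
Exactly 6: Pham, Sato — 2 competitors.

2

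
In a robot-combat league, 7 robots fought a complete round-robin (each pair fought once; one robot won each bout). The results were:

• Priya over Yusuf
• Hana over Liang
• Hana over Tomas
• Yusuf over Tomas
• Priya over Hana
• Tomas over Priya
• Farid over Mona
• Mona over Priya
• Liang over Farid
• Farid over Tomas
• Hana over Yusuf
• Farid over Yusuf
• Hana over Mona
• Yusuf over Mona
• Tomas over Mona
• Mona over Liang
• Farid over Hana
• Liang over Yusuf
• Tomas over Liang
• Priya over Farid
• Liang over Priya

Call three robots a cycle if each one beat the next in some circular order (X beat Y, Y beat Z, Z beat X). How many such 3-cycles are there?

Win totals: Tomas 3, Mona 2, Hana 4, Yusuf 2, Farid 4, Liang 3, Priya 3.
A robot with w wins dominates both others in C(w,2) triples; summing gives 3 + 1 + 6 + 1 + 6 + 3 + 3 = 23 transitive triples.
Total triples C(7,3) = 35, so cyclic triples = 35 − 23 = 12.

12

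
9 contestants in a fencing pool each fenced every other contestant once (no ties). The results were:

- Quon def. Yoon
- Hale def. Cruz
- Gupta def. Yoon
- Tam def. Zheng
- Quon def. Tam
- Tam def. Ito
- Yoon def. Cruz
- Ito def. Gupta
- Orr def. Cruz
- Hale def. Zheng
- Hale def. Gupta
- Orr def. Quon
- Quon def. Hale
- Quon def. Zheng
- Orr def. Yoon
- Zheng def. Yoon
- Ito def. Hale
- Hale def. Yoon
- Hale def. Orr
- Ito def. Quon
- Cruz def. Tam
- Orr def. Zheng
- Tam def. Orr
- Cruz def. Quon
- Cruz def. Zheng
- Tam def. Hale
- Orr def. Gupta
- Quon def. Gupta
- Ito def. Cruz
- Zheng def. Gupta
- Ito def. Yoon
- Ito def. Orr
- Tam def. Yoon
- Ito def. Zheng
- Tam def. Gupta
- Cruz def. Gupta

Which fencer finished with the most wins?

Win totals: Tam 6, Gupta 1, Quon 5, Ito 7, Zheng 2, Hale 5, Yoon 1, Orr 5, Cruz 4.
Ito leads with 7 wins (next highest: 6).

Ito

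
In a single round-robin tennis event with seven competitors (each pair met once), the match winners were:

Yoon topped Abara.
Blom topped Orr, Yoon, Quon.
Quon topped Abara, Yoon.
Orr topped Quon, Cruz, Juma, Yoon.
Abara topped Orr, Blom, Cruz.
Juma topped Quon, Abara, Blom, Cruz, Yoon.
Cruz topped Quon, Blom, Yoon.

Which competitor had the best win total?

Win totals: Abara 3, Blom 3, Cruz 3, Orr 4, Quon 2, Juma 5, Yoon 1.
Juma leads with 5 wins (next highest: 4).

Juma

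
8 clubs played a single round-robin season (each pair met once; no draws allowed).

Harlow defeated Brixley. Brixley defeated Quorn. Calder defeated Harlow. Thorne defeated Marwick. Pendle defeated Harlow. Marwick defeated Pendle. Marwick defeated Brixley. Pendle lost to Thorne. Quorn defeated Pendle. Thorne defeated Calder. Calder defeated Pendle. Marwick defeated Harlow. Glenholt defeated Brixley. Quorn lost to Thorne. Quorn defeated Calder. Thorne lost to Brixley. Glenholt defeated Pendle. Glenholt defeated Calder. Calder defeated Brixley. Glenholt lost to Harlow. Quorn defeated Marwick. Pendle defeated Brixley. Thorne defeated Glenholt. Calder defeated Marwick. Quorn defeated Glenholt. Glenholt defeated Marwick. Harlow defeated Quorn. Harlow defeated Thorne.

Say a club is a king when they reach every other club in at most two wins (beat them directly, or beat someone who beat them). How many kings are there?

Brixley cannot reach Harlow in two steps.
Glenholt reaches everyone (king).
Pendle cannot reach Calder, Marwick in two steps.
Calder reaches everyone (king).
Thorne reaches everyone (king).
Harlow reaches everyone (king).
Marwick cannot reach Calder in two steps.
Quorn cannot reach Thorne in two steps.
Kings: Glenholt, Calder, Thorne, Harlow — 4.

4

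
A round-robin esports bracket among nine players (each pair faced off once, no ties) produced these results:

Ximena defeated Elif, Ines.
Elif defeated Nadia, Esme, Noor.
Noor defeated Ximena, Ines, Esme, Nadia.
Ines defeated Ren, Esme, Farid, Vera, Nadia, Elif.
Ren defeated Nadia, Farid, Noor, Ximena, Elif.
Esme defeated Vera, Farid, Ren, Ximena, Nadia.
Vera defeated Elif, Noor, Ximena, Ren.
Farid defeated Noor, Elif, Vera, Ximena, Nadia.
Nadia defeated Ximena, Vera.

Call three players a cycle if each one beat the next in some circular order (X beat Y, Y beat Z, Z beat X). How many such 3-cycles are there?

Win totals: Nadia 2, Esme 5, Elif 3, Ren 5, Ines 6, Farid 5, Noor 4, Vera 4, Ximena 2.
A player with w wins dominates both others in C(w,2) triples; summing gives 1 + 10 + 3 + 10 + 15 + 10 + 6 + 6 + 1 = 62 transitive triples.
Total triples C(9,3) = 84, so cyclic triples = 84 − 62 = 22.

22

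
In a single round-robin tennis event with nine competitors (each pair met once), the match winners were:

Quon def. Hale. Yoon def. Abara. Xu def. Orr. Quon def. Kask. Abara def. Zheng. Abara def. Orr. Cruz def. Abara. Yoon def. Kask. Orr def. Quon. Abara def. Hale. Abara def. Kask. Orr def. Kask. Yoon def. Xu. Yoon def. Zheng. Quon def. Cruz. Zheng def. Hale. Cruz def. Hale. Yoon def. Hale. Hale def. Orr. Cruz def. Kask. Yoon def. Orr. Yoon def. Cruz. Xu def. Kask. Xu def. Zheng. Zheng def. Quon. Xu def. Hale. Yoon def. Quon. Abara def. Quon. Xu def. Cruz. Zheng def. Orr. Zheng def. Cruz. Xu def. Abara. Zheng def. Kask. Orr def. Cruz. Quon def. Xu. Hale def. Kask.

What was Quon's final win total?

Quon's results: beat Kask, Xu, Cruz, Hale; lost to Orr, Abara, Zheng, Yoon.
That is 4 wins.

4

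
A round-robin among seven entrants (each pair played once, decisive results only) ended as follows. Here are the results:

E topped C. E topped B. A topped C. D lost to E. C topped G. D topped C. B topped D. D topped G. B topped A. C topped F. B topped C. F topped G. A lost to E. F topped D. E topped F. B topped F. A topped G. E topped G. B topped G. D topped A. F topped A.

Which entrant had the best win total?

E

Win totals: A 2, B 5, C 2, D 3, E 6, F 3, G 0.
E leads with 6 wins (next highest: 5).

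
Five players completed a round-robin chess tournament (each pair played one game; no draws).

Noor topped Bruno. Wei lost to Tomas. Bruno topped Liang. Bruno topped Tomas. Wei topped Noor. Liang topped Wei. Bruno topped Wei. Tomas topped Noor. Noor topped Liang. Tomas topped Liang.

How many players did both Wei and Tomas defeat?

1

Wei beat: Noor.
Tomas beat: Liang, Wei, Noor.
Both beat: Noor — 1.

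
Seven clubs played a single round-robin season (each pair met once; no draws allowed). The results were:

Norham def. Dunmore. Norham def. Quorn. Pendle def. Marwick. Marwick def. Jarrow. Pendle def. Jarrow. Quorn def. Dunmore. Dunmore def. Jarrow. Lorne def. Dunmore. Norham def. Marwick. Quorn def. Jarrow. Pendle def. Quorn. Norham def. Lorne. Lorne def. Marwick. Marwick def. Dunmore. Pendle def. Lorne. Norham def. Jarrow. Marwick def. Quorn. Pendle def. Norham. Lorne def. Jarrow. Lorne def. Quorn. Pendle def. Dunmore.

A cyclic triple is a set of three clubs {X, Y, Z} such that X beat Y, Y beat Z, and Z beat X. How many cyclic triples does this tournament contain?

0

Win totals: Pendle 6, Jarrow 0, Marwick 3, Norham 5, Lorne 4, Dunmore 1, Quorn 2.
A club with w wins dominates both others in C(w,2) triples; summing gives 15 + 0 + 3 + 10 + 6 + 0 + 1 = 35 transitive triples.
Total triples C(7,3) = 35, so cyclic triples = 35 − 35 = 0.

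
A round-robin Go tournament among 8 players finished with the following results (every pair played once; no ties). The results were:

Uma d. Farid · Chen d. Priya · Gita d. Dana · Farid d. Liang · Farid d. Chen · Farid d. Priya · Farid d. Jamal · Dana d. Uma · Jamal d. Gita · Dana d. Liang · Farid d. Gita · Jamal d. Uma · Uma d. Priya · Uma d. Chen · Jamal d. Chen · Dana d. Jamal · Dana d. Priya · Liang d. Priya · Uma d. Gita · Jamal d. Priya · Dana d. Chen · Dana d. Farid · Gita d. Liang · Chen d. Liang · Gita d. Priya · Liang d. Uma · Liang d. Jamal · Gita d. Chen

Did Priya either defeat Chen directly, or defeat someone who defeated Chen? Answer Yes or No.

Priya did not beat Chen directly.
Priya beat no one, so there is no intermediate player.

No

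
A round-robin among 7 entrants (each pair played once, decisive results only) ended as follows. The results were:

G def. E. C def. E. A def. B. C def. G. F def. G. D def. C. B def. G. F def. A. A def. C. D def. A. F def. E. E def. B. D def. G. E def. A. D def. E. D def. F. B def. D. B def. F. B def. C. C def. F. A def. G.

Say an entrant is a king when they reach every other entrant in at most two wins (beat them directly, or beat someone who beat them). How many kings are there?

A reaches everyone (king).
B reaches everyone (king).
C cannot reach D in two steps.
D reaches everyone (king).
E reaches everyone (king).
F cannot reach D in two steps.
G cannot reach C, D, F in two steps.
Kings: A, B, D, E — 4.

4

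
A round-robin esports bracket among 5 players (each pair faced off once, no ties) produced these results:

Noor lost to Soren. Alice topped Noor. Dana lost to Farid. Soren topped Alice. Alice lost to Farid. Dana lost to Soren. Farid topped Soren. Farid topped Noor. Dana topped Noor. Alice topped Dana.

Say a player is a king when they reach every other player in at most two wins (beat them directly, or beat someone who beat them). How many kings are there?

Dana cannot reach Farid, Alice, Soren in two steps.
Noor cannot reach Dana, Farid, Alice, Soren in two steps.
Farid reaches everyone (king).
Alice cannot reach Farid, Soren in two steps.
Soren cannot reach Farid in two steps.
Kings: Farid — 1.

1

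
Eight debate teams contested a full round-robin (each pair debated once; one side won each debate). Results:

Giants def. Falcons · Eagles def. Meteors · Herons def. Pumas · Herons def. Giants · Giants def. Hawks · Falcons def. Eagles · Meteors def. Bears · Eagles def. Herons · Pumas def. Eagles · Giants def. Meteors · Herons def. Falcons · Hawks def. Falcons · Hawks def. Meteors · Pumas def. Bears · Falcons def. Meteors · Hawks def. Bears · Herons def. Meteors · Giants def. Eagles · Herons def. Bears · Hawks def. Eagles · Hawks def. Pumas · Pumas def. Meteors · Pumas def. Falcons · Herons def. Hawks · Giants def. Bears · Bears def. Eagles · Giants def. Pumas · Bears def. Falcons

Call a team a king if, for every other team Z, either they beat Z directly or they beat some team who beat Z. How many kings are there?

Eagles reaches everyone (king).
Falcons cannot reach Giants, Pumas, Hawks in two steps.
Herons reaches everyone (king).
Giants reaches everyone (king).
Bears cannot reach Giants, Pumas, Hawks in two steps.
Pumas cannot reach Giants, Hawks in two steps.
Meteors cannot reach Herons, Giants, Pumas, Hawks in two steps.
Hawks cannot reach Giants in two steps.
Kings: Eagles, Herons, Giants — 3.

3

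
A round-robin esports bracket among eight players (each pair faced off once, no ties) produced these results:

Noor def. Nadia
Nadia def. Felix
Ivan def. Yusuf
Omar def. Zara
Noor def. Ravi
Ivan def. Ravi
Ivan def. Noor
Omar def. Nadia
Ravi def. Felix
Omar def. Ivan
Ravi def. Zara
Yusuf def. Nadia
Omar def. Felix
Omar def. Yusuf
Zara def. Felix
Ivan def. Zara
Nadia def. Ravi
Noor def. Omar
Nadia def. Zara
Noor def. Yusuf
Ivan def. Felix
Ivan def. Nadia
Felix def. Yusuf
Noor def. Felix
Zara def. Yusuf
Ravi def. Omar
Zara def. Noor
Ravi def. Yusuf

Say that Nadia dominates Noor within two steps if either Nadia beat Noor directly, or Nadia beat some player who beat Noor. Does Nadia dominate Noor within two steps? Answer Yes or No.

Yes

Nadia did not beat Noor directly.
Nadia beat Zara, Ravi, Felix. Of those, Zara beat Noor.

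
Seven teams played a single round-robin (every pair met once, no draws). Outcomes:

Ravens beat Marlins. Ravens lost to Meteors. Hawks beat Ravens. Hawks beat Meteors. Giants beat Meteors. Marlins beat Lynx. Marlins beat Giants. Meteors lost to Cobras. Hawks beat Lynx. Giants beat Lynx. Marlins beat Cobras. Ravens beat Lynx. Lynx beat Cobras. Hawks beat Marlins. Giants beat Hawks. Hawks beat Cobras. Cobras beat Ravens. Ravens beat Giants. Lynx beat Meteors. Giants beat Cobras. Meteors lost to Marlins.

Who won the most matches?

Win totals: Hawks 5, Cobras 2, Meteors 1, Lynx 2, Ravens 3, Marlins 4, Giants 4.
Hawks leads with 5 wins (next highest: 4).

Hawks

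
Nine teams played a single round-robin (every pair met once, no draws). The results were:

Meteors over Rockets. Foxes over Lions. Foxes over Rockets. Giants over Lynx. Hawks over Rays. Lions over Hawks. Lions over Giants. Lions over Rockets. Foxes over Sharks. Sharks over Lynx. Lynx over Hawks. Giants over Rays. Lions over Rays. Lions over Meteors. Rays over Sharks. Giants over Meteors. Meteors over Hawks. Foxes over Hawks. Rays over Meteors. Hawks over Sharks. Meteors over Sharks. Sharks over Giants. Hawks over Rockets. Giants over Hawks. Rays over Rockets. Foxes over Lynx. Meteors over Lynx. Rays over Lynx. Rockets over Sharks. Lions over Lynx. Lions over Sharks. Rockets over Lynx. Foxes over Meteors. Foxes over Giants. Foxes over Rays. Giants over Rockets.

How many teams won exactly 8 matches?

1

Win totals: Lynx 1, Meteors 4, Hawks 3, Lions 7, Rockets 2, Sharks 2, Giants 5, Rays 4, Foxes 8.
Exactly 8: Foxes — 1 team.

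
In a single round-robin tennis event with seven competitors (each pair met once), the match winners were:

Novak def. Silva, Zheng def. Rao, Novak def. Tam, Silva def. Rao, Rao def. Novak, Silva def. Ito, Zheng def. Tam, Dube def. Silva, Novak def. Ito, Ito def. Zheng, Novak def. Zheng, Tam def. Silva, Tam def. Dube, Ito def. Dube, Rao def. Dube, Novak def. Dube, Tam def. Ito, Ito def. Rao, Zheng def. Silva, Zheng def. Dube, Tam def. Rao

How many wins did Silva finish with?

2

Silva's results: beat Ito, Rao; lost to Zheng, Dube, Novak, Tam.
That is 2 wins.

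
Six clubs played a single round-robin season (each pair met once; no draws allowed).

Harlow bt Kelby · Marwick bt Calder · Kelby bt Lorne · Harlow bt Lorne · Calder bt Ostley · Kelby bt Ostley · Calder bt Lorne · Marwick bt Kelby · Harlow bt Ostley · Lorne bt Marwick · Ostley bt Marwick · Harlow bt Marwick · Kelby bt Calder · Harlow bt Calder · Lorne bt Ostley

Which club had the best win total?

Harlow

Win totals: Harlow 5, Ostley 1, Kelby 3, Marwick 2, Calder 2, Lorne 2.
Harlow leads with 5 wins (next highest: 3).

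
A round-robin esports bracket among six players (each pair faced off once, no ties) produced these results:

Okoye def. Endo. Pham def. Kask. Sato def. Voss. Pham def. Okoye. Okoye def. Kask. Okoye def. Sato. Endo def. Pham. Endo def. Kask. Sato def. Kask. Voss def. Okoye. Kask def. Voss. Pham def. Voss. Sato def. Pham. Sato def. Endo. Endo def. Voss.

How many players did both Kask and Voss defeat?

Kask beat: Voss.
Voss beat: Okoye.
No one was beaten by both.

0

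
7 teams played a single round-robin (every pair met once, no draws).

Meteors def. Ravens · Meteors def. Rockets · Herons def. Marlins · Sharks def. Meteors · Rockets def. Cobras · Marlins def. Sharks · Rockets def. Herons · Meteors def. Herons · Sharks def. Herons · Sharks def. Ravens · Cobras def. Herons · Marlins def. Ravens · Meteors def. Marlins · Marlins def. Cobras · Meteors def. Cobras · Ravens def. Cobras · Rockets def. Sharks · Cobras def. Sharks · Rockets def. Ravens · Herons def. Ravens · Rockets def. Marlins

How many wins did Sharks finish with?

3

Sharks' results: beat Ravens, Herons, Meteors; lost to Rockets, Marlins, Cobras.
That is 3 wins.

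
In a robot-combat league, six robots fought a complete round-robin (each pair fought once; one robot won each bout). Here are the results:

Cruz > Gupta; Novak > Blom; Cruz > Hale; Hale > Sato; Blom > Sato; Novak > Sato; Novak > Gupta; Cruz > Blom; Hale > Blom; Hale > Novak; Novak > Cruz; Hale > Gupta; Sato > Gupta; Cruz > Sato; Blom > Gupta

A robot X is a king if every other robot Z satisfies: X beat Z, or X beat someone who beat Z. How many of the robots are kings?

Blom cannot reach Hale, Novak, Cruz in two steps.
Sato cannot reach Blom, Hale, Novak, Cruz in two steps.
Hale reaches everyone (king).
Gupta cannot reach Blom, Sato, Hale, Novak, Cruz in two steps.
Novak reaches everyone (king).
Cruz reaches everyone (king).
Kings: Hale, Novak, Cruz — 3.

3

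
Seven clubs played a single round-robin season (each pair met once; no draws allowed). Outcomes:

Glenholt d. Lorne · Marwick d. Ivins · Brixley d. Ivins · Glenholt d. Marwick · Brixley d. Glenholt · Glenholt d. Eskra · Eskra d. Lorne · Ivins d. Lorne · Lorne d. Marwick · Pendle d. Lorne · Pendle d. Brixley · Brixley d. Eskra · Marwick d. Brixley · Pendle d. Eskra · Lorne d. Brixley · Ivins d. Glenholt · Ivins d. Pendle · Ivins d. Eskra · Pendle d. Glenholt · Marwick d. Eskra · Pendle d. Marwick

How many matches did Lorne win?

2

Lorne's results: beat Brixley, Marwick; lost to Glenholt, Ivins, Eskra, Pendle.
That is 2 wins.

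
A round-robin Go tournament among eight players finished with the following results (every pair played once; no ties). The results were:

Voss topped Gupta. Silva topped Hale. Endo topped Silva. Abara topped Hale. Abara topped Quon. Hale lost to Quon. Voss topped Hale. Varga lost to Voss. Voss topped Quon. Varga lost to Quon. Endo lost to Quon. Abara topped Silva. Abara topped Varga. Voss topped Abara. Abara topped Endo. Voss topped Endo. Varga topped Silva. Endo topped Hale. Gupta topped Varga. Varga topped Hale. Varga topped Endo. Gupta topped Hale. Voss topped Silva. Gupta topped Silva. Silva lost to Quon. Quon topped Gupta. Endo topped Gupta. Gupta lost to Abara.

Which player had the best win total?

Voss

Win totals: Gupta 3, Endo 3, Silva 1, Voss 7, Hale 0, Abara 6, Varga 3, Quon 5.
Voss leads with 7 wins (next highest: 6).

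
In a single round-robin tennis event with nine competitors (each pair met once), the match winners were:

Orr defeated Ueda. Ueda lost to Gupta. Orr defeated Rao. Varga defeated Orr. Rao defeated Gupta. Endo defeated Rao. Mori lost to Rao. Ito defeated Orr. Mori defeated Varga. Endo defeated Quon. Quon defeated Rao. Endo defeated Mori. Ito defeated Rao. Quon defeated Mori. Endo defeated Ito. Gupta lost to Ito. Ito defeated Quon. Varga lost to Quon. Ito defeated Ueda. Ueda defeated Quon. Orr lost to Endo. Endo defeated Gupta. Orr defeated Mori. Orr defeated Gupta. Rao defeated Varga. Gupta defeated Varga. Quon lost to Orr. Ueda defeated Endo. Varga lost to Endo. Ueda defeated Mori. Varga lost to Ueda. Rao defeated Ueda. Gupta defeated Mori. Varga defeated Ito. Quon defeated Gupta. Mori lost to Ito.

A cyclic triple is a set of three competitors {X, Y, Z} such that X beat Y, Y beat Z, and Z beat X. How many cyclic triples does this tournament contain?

Win totals: Endo 7, Orr 5, Varga 2, Gupta 3, Quon 4, Mori 1, Ito 6, Rao 4, Ueda 4.
A competitor with w wins dominates both others in C(w,2) triples; summing gives 21 + 10 + 1 + 3 + 6 + 0 + 15 + 6 + 6 = 68 transitive triples.
Total triples C(9,3) = 84, so cyclic triples = 84 − 68 = 16.

16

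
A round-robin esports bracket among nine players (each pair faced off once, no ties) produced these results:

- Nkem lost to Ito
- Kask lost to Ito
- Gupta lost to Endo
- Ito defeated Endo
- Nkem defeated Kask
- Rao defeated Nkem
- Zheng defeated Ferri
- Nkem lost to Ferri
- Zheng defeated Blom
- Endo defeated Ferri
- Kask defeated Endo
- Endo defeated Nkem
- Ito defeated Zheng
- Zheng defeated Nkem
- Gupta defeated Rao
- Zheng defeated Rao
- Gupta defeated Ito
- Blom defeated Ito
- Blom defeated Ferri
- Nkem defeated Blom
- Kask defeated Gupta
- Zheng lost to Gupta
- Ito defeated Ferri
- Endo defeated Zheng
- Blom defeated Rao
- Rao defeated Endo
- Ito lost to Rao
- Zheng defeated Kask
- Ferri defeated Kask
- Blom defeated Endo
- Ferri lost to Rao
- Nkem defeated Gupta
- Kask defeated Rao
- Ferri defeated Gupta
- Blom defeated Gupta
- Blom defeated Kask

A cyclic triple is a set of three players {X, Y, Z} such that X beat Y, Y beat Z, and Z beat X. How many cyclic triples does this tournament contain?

Win totals: Gupta 3, Kask 3, Nkem 3, Endo 4, Ferri 3, Rao 4, Ito 5, Blom 6, Zheng 5.
A player with w wins dominates both others in C(w,2) triples; summing gives 3 + 3 + 3 + 6 + 3 + 6 + 10 + 15 + 10 = 59 transitive triples.
Total triples C(9,3) = 84, so cyclic triples = 84 − 59 = 25.

25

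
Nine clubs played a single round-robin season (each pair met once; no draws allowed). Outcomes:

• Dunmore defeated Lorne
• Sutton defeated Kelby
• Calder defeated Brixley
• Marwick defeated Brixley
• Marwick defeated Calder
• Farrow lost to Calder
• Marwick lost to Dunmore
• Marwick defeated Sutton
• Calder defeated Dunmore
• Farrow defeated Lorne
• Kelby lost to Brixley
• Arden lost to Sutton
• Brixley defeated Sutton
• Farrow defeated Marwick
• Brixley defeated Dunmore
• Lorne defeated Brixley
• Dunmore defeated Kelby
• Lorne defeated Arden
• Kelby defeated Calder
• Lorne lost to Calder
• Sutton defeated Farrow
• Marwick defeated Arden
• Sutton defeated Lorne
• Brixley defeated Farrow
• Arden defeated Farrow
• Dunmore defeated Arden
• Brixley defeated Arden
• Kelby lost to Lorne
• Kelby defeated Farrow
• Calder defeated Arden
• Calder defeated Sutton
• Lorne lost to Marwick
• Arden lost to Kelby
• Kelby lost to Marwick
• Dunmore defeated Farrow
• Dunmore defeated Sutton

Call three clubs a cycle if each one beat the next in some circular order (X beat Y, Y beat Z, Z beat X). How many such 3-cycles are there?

16

Win totals: Calder 6, Sutton 4, Arden 1, Brixley 5, Marwick 6, Kelby 3, Lorne 3, Farrow 2, Dunmore 6.
A club with w wins dominates both others in C(w,2) triples; summing gives 15 + 6 + 0 + 10 + 15 + 3 + 3 + 1 + 15 = 68 transitive triples.
Total triples C(9,3) = 84, so cyclic triples = 84 − 68 = 16.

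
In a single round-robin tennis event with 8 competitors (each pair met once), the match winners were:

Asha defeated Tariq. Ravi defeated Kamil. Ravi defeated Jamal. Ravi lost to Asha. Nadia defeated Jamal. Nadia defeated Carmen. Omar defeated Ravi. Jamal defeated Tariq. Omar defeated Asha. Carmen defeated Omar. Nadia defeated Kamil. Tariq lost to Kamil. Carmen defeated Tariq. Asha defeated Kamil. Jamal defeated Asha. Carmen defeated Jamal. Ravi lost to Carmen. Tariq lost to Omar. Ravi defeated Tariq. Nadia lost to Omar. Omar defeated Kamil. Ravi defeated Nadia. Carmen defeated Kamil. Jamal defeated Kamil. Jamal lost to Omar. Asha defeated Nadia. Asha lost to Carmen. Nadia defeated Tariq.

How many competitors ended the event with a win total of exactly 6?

Win totals: Jamal 3, Kamil 1, Nadia 4, Ravi 4, Carmen 6, Omar 6, Asha 4, Tariq 0.
Exactly 6: Carmen, Omar — 2 competitors.

2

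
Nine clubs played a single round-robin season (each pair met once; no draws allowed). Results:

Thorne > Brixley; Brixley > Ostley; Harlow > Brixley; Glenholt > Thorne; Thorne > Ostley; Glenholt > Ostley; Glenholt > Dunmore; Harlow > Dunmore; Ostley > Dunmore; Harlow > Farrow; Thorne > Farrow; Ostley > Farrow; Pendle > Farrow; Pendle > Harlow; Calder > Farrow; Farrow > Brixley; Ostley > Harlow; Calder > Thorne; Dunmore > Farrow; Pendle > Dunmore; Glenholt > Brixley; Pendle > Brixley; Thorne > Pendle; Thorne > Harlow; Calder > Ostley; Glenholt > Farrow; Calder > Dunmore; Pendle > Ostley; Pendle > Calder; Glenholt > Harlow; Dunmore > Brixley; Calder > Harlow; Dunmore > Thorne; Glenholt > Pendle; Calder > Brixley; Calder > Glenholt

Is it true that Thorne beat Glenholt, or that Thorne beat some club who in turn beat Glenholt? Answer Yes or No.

No

Thorne did not beat Glenholt directly.
Thorne beat Farrow, Harlow, Pendle, Brixley, Ostley, but each of them lost to Glenholt. No two-step path.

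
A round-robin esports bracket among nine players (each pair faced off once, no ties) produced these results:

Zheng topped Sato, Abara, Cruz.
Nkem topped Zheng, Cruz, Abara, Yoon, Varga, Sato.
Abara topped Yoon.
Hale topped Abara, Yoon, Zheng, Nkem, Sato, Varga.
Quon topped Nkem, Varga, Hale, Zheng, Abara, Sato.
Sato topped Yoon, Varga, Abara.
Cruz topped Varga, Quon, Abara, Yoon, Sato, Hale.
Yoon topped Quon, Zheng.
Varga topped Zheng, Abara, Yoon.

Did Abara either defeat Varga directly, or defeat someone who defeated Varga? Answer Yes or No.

Abara did not beat Varga directly.
Abara beat Yoon, but each of them lost to Varga. No two-step path.

No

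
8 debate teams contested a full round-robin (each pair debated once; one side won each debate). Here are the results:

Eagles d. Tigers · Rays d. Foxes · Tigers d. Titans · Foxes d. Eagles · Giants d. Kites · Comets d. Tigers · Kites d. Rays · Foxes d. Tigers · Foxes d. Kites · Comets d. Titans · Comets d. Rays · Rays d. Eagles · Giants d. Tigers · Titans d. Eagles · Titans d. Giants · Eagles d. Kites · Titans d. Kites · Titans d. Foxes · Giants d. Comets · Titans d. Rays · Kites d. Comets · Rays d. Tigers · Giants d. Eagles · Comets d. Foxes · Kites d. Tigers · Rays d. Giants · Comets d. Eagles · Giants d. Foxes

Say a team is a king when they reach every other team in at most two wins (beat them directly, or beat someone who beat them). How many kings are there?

5

Kites reaches everyone (king).
Foxes cannot reach Giants in two steps.
Rays reaches everyone (king).
Titans reaches everyone (king).
Tigers cannot reach Comets in two steps.
Eagles cannot reach Foxes, Giants in two steps.
Giants reaches everyone (king).
Comets reaches everyone (king).
Kings: Kites, Rays, Titans, Giants, Comets — 5.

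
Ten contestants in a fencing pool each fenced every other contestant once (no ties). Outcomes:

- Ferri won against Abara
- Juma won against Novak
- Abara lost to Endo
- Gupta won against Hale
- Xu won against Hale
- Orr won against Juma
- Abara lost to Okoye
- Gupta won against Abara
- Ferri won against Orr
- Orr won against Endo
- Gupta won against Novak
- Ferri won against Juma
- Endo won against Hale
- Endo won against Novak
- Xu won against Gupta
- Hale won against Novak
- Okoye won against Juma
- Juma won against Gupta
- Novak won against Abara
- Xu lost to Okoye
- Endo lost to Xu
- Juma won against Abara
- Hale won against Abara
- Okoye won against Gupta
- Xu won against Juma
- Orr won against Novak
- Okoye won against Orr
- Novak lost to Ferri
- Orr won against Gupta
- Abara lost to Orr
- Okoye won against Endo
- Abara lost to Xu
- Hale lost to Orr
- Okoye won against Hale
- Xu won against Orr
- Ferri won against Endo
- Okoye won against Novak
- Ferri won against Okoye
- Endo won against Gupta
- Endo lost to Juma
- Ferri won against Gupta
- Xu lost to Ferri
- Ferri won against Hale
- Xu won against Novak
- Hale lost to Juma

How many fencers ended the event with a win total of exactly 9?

Win totals: Xu 7, Abara 0, Orr 6, Okoye 8, Hale 2, Gupta 3, Endo 4, Juma 5, Ferri 9, Novak 1.
Exactly 9: Ferri — 1 fencer.

1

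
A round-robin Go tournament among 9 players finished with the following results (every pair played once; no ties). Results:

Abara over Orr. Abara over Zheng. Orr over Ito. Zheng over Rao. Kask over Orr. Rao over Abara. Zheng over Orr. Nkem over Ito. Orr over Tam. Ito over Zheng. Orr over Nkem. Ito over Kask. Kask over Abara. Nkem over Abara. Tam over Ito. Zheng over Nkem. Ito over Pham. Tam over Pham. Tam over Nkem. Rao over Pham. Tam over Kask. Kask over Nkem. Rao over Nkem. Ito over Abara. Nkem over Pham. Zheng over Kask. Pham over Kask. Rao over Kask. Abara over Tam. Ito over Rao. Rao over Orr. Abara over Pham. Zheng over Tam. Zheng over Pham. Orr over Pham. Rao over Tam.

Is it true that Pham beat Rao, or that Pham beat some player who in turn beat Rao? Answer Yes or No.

Pham did not beat Rao directly.
Pham beat Kask, but each of them lost to Rao. No two-step path.

No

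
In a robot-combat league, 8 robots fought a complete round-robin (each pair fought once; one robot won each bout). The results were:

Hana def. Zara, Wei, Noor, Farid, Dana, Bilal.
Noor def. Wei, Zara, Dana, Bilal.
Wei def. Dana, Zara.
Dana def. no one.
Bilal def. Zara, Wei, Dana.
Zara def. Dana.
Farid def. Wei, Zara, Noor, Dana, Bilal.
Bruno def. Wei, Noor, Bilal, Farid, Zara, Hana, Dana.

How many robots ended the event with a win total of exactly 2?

Win totals: Noor 4, Bilal 3, Hana 6, Dana 0, Farid 5, Bruno 7, Zara 1, Wei 2.
Exactly 2: Wei — 1 robot.

1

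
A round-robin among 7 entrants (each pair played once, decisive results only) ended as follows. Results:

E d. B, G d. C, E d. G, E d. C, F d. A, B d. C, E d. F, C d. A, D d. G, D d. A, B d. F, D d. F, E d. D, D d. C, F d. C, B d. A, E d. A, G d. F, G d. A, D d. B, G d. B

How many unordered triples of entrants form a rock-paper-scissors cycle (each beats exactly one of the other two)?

0

Win totals: A 0, B 3, C 1, D 5, E 6, F 2, G 4.
An entrant with w wins dominates both others in C(w,2) triples; summing gives 0 + 3 + 0 + 10 + 15 + 1 + 6 = 35 transitive triples.
Total triples C(7,3) = 35, so cyclic triples = 35 − 35 = 0.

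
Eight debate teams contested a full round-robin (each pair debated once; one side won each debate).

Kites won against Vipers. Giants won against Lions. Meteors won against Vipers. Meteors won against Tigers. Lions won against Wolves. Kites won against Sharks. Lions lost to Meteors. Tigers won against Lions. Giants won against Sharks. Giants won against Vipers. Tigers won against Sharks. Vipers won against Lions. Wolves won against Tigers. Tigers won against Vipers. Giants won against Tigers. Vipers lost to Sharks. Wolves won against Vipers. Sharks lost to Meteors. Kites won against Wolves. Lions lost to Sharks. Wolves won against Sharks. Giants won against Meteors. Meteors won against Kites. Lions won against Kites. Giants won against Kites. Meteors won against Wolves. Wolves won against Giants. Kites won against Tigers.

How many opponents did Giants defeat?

Giants' results: beat Meteors, Vipers, Sharks, Lions, Kites, Tigers; lost to Wolves.
That is 6 wins.

6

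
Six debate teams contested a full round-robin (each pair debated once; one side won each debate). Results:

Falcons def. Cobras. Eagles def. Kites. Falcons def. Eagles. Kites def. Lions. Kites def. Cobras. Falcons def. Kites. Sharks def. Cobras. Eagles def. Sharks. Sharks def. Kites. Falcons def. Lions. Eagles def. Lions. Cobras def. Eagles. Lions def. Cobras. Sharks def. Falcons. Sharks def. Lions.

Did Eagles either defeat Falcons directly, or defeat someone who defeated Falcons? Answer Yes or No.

Yes

Eagles did not beat Falcons directly.
Eagles beat Kites, Sharks, Lions. Of those, Sharks beat Falcons.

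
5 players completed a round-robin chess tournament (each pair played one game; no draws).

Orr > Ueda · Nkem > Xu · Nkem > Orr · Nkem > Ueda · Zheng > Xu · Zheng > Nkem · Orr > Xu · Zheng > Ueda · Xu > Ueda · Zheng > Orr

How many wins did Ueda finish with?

0

Ueda's results: beat no one; lost to Zheng, Xu, Nkem, Orr.
That is 0 wins.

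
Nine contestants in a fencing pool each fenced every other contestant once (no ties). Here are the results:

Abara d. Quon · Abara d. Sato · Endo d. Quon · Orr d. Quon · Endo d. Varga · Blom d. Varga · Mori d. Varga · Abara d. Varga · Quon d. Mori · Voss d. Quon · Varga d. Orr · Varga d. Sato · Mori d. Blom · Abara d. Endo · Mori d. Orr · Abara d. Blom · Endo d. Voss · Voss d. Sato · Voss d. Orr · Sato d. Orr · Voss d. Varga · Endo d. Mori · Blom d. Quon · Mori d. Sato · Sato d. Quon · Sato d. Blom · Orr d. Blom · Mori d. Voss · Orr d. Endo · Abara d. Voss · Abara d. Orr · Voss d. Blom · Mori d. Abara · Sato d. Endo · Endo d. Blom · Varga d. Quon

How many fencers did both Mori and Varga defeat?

2

Mori beat: Varga, Abara, Voss, Blom, Sato, Orr.
Varga beat: Quon, Sato, Orr.
Both beat: Sato, Orr — 2.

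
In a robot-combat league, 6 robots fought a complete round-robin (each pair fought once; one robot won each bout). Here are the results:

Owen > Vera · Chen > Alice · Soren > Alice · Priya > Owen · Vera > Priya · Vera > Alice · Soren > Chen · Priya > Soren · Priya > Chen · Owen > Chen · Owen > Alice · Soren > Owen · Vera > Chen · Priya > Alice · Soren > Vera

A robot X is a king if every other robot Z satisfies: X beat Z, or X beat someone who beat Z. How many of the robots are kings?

3

Owen cannot reach Soren in two steps.
Soren reaches everyone (king).
Vera reaches everyone (king).
Chen cannot reach Owen, Soren, Vera, Priya in two steps.
Priya reaches everyone (king).
Alice cannot reach Owen, Soren, Vera, Chen, Priya in two steps.
Kings: Soren, Vera, Priya — 3.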